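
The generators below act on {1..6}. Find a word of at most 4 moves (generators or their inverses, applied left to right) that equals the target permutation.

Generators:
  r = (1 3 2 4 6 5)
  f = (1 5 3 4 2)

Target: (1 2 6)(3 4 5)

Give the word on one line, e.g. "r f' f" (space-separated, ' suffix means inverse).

r' r' r' r'

  after r': (1 5 6 4 2 3)
  after r': (1 6 2)(3 5 4)
  after r': (1 4)(2 5)(3 6)
  after r': (1 2 6)(3 4 5)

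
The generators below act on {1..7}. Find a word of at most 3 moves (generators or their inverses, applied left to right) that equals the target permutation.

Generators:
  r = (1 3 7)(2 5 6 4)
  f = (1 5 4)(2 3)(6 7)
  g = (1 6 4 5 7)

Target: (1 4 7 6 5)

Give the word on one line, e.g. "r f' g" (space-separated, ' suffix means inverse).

  after g: (1 6 4 5 7)
  after g: (1 4 7 6 5)

g g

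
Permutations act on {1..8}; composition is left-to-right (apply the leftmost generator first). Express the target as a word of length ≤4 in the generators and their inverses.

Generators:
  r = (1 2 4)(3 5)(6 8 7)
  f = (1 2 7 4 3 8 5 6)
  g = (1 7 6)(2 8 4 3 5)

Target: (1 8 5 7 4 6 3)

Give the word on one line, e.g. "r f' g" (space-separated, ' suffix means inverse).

  after f': (1 6 5 8 3 4 7 2)
  after r: (1 8 5 7 4 6 3)

f' r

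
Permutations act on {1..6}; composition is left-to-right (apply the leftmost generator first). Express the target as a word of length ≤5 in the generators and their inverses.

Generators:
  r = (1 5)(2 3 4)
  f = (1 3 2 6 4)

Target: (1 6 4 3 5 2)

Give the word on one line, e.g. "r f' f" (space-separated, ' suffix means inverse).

f' r f r r

  after f': (1 4 6 2 3)
  after r: (1 2 4 6 3 5)
  after f: (1 6 2)(3 5)
  after r: (1 6 3)(2 5 4)
  after r: (1 6 4 3 5 2)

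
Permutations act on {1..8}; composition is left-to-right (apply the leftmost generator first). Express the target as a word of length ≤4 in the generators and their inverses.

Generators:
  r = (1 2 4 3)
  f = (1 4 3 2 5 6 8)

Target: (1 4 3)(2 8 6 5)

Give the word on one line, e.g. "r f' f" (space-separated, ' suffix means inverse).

r' f'

  after r': (1 3 4 2)
  after f': (1 4 3)(2 8 6 5)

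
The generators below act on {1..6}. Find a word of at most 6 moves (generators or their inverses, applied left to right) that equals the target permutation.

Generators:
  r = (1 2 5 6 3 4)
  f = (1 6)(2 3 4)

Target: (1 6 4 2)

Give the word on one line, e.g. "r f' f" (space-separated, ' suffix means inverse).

r' r' f' r' f

  after r': (1 4 3 6 5 2)
  after r': (1 3 5)(2 4 6)
  after f': (1 2 3 5 6 4)
  after r': (2 6 3)
  after f: (1 6 4 2)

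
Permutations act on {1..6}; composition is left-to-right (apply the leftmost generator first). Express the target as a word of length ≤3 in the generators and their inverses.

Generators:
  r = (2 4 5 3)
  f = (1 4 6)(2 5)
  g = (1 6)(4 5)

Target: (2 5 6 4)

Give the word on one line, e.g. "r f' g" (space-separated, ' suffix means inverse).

g' f

  after g': (1 6)(4 5)
  after f: (2 5 6 4)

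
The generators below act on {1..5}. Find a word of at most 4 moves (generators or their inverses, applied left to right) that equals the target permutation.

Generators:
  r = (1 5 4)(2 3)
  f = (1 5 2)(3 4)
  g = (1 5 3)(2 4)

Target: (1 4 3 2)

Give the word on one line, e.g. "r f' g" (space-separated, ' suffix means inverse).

g g f

  after g: (1 5 3)(2 4)
  after g: (1 3 5)
  after f: (1 4 3 2)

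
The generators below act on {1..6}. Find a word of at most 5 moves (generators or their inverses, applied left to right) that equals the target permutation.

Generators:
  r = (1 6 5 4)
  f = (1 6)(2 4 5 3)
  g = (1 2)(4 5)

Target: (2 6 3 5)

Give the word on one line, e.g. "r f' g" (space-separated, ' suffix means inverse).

g f g' f' r

  after g: (1 2)(4 5)
  after f: (1 4 3 2 6)
  after g': (1 5 4 3)(2 6)
  after f': (1 4 5 2)(3 6)
  after r: (2 6 3 5)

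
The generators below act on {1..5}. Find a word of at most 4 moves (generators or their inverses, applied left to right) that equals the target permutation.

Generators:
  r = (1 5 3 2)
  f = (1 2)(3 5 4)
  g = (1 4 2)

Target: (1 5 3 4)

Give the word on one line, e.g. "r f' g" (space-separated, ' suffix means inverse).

r g'

  after r: (1 5 3 2)
  after g': (1 5 3 4)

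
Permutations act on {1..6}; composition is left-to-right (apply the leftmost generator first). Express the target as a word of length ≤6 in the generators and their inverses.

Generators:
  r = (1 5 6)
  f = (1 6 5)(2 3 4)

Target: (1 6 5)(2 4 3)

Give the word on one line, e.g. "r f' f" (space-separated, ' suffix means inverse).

  after f': (1 5 6)(2 4 3)
  after r: (1 6 5)(2 4 3)
  after f: (1 5 6)
  after f: (2 3 4)
  after f: (1 6 5)(2 4 3)

f' r f f f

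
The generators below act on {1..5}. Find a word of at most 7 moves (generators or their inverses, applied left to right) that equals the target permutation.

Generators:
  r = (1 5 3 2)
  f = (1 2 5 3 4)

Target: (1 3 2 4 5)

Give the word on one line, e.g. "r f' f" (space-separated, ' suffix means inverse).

  after r: (1 5 3 2)
  after f': (1 2 4 3)
  after r: (2 4)(3 5)
  after r: (1 5 2 4)
  after r: (1 3 2 4 5)

r f' r r r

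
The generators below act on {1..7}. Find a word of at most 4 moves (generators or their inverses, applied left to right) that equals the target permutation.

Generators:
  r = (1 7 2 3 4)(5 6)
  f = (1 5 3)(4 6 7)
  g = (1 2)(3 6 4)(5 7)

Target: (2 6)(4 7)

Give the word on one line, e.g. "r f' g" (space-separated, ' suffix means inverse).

r f r' f

  after r: (1 7 2 3 4)(5 6)
  after f: (1 4 5 7 2)(3 6)
  after r': (1 3 5)(2 4 6)
  after f: (2 6)(4 7)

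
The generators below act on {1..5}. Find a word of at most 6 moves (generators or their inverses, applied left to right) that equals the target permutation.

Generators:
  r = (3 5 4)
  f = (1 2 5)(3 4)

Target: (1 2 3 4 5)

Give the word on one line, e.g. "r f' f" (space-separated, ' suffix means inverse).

  after f: (1 2 5)(3 4)
  after r: (1 2 4 5)
  after f: (1 5 2 3 4)
  after f: (2 4)
  after f: (1 2 3 4 5)

f r f f f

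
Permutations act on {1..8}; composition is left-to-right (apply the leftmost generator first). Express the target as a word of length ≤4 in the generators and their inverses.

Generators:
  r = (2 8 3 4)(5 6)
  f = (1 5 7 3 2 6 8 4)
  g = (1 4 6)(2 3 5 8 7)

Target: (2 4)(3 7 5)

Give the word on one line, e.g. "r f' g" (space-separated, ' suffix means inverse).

  after g: (1 4 6)(2 3 5 8 7)
  after f: (3 7 6 5 4 8)
  after r': (2 4)(3 7 5)

g f r'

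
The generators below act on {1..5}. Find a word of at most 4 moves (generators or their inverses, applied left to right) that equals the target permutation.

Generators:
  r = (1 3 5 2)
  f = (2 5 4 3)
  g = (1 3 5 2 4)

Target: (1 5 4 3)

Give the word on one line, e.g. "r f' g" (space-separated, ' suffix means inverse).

  after g': (1 4 2 5 3)
  after f': (1 5 4 3)

g' f'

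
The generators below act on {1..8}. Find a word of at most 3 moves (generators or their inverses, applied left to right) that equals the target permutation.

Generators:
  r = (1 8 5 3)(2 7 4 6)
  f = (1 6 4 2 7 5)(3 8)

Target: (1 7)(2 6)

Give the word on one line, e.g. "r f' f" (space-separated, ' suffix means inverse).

f r' r'

  after f: (1 6 4 2 7 5)(3 8)
  after r': (1 4 6 7 8 5 3)
  after r': (1 7)(2 6)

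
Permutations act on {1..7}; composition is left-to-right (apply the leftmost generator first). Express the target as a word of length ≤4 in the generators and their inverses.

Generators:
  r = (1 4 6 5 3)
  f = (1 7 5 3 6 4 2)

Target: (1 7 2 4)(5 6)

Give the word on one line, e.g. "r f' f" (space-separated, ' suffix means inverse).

  after r': (1 3 5 6 4)
  after f': (1 5 3 7)(2 4)
  after f': (1 7 2 6 3)
  after r': (1 7 2 4)(5 6)

r' f' f' r'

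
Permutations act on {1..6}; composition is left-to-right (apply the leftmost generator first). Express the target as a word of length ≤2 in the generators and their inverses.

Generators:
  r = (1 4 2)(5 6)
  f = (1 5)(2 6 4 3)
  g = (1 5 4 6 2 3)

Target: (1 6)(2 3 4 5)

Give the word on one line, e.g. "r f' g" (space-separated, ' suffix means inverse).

  after g: (1 5 4 6 2 3)
  after r: (1 6)(2 3 4 5)

g r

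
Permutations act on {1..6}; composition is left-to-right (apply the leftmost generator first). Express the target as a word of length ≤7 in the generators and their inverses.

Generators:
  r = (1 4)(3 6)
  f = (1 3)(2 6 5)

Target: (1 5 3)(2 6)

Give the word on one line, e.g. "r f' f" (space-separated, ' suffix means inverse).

  after f: (1 3)(2 6 5)
  after r: (1 6 5 2 3 4)
  after f': (1 2)(3 4)
  after f': (1 5 6 2 3 4)
  after r: (1 5 3)(2 6)

f r f' f' r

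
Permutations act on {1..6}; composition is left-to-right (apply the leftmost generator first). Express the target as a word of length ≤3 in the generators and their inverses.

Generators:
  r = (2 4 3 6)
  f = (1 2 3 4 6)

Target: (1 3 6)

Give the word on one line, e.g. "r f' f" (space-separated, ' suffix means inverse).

  after f: (1 2 3 4 6)
  after r: (1 4 2 6)
  after r: (1 3 6)

f r r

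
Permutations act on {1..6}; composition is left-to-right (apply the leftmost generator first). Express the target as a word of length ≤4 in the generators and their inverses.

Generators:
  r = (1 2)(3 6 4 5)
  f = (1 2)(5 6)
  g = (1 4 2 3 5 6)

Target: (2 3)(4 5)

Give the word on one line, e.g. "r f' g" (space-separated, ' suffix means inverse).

r' g' f g'

  after r': (1 2)(3 5 4 6)
  after g': (1 4 5)(2 6)
  after f: (1 4 6)(2 5)
  after g': (2 3)(4 5)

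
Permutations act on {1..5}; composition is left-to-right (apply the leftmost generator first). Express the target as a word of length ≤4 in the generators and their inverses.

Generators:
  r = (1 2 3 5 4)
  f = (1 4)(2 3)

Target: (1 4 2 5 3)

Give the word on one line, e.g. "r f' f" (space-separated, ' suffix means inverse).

  after f: (1 4)(2 3)
  after r': (1 5 3)
  after f: (1 5 2 3 4)
  after r: (1 4 2 5 3)

f r' f r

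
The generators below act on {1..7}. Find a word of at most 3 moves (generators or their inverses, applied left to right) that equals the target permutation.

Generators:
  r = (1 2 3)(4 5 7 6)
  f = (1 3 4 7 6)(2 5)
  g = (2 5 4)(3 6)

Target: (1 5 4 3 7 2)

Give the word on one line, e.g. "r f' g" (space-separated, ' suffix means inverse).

f' f' r'

  after f': (1 6 7 4 3)(2 5)
  after f': (1 7 3 6 4)
  after r': (1 5 4 3 7 2)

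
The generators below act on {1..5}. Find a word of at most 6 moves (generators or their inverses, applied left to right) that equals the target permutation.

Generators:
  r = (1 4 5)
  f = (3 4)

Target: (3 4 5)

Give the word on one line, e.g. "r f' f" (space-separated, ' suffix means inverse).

r f' r f r'

  after r: (1 4 5)
  after f': (1 3 4 5)
  after r: (1 3 5 4)
  after f: (1 4)(3 5)
  after r': (3 4 5)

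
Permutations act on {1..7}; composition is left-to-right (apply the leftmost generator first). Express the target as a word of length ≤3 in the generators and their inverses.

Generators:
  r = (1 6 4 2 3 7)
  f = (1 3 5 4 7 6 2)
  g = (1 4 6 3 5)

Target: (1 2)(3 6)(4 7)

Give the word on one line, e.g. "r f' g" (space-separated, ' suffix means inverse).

r' r' r'

  after r': (1 7 3 2 4 6)
  after r': (1 3 4)(2 6 7)
  after r': (1 2)(3 6)(4 7)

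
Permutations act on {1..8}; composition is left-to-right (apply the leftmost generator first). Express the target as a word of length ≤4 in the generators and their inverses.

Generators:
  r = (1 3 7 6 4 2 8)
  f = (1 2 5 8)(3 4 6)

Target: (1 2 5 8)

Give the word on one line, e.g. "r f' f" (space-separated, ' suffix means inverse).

  after f': (1 8 5 2)(3 6 4)
  after f': (1 5)(2 8)(3 4 6)
  after f': (1 2 5 8)

f' f' f'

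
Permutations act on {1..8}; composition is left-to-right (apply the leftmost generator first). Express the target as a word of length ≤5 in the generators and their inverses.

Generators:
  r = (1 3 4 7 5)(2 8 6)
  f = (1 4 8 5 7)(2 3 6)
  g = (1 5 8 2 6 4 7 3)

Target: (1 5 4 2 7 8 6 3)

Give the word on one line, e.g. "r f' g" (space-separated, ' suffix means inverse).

  after f': (1 7 5 8 4)(2 6 3)
  after r': (1 4 5 2 8 3 6)
  after f': (2 4 8)(5 6 7)
  after g: (1 5 4 2 7 8 6 3)

f' r' f' g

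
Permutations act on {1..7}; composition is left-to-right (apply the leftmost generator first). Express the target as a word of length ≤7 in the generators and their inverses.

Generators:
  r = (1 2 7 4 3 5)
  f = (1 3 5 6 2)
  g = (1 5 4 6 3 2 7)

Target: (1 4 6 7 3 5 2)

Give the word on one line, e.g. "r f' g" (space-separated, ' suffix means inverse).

g r r r r

  after g: (1 5 4 6 3 2 7)
  after r: (2 4 6 5 3 7)
  after r: (1 2 3 4 6)
  after r: (1 7 4 6 2 5)
  after r: (1 4 6 7 3 5 2)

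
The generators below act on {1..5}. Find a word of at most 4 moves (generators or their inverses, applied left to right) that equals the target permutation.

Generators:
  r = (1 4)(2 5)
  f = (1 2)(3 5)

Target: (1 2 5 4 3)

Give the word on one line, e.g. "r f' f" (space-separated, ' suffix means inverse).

r f' r' f'

  after r: (1 4)(2 5)
  after f': (1 4 2 3 5)
  after r': (2 3)(4 5)
  after f': (1 2 5 4 3)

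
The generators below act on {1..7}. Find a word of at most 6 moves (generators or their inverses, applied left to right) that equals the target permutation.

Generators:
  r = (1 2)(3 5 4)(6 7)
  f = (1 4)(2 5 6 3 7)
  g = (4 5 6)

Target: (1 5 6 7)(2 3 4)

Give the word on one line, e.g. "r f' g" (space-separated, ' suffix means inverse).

  after r: (1 2)(3 5 4)(6 7)
  after r: (3 4 5)
  after g': (3 6 5)
  after f: (1 4)(2 5 7)
  after r': (1 5 6 7)(2 3 4)

r r g' f r'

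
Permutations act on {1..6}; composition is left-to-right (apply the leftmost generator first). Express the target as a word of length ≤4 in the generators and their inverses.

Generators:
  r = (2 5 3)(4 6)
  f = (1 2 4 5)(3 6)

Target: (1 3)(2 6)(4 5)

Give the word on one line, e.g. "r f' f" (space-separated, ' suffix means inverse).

f f r f'

  after f: (1 2 4 5)(3 6)
  after f: (1 4)(2 5)
  after r: (1 6 4)(2 3)
  after f': (1 3)(2 6)(4 5)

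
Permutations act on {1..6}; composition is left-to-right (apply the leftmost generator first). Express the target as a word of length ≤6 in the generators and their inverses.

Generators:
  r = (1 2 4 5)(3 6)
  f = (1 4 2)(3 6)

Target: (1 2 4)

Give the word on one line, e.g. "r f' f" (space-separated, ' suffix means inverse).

  after f: (1 4 2)(3 6)
  after r': (1 2 5 4)
  after f': (1 4 2 5)(3 6)
  after r': (1 2 4)

f r' f' r'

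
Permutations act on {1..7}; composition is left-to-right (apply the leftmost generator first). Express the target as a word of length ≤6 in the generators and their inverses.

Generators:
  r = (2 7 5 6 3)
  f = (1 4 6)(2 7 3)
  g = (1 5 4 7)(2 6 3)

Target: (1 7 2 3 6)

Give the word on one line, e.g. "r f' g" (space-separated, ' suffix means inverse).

  after f': (1 6 4)(2 3 7)
  after g: (1 3)(4 5)(6 7)
  after g: (1 2 6)(3 5 7)
  after r: (1 7 2 3 6)

f' g g r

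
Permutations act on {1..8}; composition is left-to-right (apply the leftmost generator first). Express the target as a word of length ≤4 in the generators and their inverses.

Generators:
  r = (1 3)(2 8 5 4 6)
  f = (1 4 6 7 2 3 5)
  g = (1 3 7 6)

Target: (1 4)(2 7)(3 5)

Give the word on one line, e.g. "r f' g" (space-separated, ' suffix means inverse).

f g

  after f: (1 4 6 7 2 3 5)
  after g: (1 4)(2 7)(3 5)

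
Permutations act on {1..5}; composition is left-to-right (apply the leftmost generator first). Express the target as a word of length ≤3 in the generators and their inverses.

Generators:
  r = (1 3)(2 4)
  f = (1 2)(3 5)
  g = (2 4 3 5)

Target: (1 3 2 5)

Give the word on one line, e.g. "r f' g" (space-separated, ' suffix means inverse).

g' r

  after g': (2 5 3 4)
  after r: (1 3 2 5)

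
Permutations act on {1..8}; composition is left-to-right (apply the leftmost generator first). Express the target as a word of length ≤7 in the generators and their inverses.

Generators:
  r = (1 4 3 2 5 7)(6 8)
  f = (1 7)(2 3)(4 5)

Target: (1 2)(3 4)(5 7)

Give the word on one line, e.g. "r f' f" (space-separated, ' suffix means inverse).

  after r: (1 4 3 2 5 7)(6 8)
  after f': (1 5)(2 4)(6 8)
  after f': (1 4 3 2 5 7)(6 8)
  after r: (1 3 5)(2 7 4)
  after f: (1 2)(3 4)(5 7)

r f' f' r f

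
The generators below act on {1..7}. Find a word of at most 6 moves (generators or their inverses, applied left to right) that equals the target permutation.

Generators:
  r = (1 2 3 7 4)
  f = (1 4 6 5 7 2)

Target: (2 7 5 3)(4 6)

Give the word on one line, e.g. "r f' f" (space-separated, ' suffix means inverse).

  after r: (1 2 3 7 4)
  after f: (2 3)(5 7 6)
  after f: (1 4 6 7 5 2 3)
  after r: (2 7 5 3)(4 6)

r f f r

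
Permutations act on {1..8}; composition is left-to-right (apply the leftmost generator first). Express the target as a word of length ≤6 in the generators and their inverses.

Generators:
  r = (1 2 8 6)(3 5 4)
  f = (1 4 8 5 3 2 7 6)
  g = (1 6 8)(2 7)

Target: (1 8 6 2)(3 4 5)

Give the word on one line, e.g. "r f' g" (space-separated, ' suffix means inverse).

  after g': (1 8 6)(2 7)
  after f: (1 5 3 2 6 4 8)
  after r: (1 4 6 3 8 2)
  after g: (1 4 8 7 2 6 3)
  after f: (1 8 6 2)(3 4 5)

g' f r g f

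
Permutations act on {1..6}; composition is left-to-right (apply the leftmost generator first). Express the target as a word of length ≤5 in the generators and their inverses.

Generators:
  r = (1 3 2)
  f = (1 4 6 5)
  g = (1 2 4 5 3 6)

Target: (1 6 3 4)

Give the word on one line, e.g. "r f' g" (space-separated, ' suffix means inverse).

g' f g f g

  after g': (1 6 3 5 4 2)
  after f: (1 5 6 3)(2 4)
  after g: (1 3 2 5)
  after f: (1 3 2)(4 6 5)
  after g: (1 6 3 4)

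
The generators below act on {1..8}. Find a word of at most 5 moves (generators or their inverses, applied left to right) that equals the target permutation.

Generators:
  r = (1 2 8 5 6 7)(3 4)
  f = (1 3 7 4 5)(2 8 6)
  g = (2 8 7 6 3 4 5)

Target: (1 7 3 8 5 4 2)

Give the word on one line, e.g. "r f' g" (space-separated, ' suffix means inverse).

f' r' r' r' r'

  after f': (1 5 4 7 3)(2 6 8)
  after r': (1 8)(2 5 3 7 4 6)
  after r': (1 2 8 7 3 6)(4 5)
  after r': (3 5)(4 8 6 7)
  after r': (1 7 3 8 5 4 2)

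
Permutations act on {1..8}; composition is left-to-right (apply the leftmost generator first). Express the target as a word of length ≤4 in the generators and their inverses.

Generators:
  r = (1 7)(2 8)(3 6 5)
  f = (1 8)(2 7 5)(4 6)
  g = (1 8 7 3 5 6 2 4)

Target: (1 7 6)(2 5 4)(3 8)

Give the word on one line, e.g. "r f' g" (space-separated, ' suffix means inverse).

g f r

  after g: (1 8 7 3 5 6 2 4)
  after f: (2 6 7 3)(4 8 5)
  after r: (1 7 6)(2 5 4)(3 8)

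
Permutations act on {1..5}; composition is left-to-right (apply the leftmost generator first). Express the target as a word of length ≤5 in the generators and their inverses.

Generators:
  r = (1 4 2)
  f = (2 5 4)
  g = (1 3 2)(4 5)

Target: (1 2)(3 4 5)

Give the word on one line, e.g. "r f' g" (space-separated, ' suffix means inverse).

g r g g r'

  after g: (1 3 2)(4 5)
  after r: (1 3)(2 4 5)
  after g: (1 2 5)
  after g: (2 4 5 3)
  after r': (1 2)(3 4 5)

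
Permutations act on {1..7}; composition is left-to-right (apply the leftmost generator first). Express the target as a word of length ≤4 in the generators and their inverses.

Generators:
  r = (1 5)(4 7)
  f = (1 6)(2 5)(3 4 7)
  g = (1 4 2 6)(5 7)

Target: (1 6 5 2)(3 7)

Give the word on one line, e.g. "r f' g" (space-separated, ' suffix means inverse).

f r'

  after f: (1 6)(2 5)(3 4 7)
  after r': (1 6 5 2)(3 7)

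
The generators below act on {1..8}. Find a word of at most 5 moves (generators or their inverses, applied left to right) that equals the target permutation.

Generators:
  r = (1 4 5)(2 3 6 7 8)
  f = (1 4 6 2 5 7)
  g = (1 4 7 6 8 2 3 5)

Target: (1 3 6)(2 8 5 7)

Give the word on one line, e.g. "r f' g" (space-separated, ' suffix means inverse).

g g f' g' f

  after g: (1 4 7 6 8 2 3 5)
  after g: (1 7 8 3)(2 5 4 6)
  after f': (1 5)(3 7 8)
  after g': (1 3 4)(2 8)(6 7)
  after f: (1 3 6)(2 8 5 7)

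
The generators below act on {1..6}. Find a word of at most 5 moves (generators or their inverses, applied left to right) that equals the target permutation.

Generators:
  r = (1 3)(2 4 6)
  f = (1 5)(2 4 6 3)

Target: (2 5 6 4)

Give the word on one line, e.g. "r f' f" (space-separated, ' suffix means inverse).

  after f': (1 5)(2 3 6 4)
  after r: (1 5 3 2)
  after f': (2 5 6 4)

f' r f'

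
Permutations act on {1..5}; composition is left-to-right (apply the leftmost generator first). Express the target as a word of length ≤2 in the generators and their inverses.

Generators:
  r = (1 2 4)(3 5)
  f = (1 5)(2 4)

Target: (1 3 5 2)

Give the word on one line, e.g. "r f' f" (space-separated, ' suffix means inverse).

f r

  after f: (1 5)(2 4)
  after r: (1 3 5 2)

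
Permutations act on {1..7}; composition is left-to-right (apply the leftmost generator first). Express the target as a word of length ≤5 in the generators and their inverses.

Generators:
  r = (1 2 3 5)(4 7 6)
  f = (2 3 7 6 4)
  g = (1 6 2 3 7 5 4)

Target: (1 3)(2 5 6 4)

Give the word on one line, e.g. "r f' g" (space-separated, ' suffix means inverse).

g f' g' f' g

  after g: (1 6 2 3 7 5 4)
  after f': (1 7 5 6 4)
  after g': (1 3 2 6 5)
  after f': (1 2 7 3 4 6 5)
  after g: (1 3)(2 5 6 4)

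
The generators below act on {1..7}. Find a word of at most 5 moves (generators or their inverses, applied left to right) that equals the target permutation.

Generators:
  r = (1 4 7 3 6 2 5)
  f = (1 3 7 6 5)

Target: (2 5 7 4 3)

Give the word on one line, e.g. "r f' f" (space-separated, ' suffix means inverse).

  after r: (1 4 7 3 6 2 5)
  after f: (1 4 6 2)(3 5)
  after r': (2 5 7 4 3)

r f r'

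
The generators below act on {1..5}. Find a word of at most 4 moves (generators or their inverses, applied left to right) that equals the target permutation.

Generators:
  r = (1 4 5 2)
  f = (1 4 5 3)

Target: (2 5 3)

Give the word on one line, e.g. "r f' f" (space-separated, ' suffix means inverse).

f r'

  after f: (1 4 5 3)
  after r': (2 5 3)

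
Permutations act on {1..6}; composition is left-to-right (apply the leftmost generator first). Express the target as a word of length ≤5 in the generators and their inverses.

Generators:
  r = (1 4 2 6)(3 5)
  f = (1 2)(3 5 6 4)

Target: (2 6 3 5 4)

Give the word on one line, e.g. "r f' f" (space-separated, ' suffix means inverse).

  after r': (1 6 2 4)(3 5)
  after f': (1 5 4 2 6)
  after r': (1 3 5)
  after f': (1 4 6 5 2)
  after r': (2 6 3 5 4)

r' f' r' f' r'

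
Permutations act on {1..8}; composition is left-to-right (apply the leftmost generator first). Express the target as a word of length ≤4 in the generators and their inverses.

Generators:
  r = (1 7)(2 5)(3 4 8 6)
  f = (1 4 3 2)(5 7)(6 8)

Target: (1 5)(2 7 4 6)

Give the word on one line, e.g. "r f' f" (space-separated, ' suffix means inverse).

r f

  after r: (1 7)(2 5)(3 4 8 6)
  after f: (1 5)(2 7 4 6)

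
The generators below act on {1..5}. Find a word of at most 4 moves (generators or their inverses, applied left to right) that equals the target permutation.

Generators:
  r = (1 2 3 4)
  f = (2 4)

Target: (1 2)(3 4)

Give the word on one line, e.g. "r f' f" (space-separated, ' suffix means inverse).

r' f'

  after r': (1 4 3 2)
  after f': (1 2)(3 4)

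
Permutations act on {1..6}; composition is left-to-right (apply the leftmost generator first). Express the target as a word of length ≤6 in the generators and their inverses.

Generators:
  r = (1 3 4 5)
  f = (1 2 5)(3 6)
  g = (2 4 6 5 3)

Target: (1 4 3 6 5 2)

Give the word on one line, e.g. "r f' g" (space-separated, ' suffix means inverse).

f' f' r g

  after f': (1 5 2)(3 6)
  after f': (1 2 5)
  after r: (1 2)(3 4 5)
  after g: (1 4 3 6 5 2)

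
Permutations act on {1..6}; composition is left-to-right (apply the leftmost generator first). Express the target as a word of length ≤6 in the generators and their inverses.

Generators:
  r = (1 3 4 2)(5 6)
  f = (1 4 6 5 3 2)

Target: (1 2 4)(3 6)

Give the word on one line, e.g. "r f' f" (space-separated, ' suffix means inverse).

  after r': (1 2 4 3)(5 6)
  after r': (1 4)(2 3)
  after r': (1 3 4 2)(5 6)
  after f: (1 2 4)(3 6)

r' r' r' f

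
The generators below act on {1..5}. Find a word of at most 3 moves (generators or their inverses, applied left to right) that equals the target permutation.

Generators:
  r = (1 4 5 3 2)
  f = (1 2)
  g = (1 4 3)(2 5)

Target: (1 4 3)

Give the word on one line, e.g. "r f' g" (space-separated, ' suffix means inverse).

g' g'

  after g': (1 3 4)(2 5)
  after g': (1 4 3)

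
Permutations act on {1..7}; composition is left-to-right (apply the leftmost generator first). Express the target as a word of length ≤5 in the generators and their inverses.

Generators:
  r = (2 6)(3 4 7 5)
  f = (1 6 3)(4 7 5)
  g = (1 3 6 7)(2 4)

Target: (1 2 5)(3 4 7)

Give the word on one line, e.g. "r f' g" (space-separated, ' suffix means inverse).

  after r: (2 6)(3 4 7 5)
  after f: (1 6 2 3 7 4 5)
  after r': (1 2 5)(3 4 7)

r f r'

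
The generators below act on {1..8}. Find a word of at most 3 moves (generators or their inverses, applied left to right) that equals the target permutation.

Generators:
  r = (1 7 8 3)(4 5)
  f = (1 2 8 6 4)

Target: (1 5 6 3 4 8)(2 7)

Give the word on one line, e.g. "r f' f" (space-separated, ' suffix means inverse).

  after f': (1 4 6 8 2)
  after r: (1 5 4 6 3)(2 7 8)
  after f': (1 5 6 3 4 8)(2 7)

f' r f'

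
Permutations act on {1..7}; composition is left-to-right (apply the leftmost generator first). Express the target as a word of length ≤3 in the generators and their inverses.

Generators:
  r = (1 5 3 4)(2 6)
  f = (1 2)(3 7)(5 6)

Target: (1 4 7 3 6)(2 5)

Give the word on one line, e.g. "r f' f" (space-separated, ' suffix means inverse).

  after r': (1 4 3 5)(2 6)
  after f': (1 4 7 3 6)(2 5)

r' f'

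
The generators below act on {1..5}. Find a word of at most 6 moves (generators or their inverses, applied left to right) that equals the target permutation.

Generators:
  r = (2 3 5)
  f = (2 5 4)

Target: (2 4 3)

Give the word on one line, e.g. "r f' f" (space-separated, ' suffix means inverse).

f' r f r' f

  after f': (2 4 5)
  after r: (2 4)(3 5)
  after f: (3 4 5)
  after r': (2 5)(3 4)
  after f: (2 4 3)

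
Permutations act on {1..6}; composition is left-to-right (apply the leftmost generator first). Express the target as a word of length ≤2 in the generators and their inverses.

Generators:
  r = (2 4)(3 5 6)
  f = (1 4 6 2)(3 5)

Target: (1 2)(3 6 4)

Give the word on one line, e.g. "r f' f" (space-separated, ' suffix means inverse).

f r

  after f: (1 4 6 2)(3 5)
  after r: (1 2)(3 6 4)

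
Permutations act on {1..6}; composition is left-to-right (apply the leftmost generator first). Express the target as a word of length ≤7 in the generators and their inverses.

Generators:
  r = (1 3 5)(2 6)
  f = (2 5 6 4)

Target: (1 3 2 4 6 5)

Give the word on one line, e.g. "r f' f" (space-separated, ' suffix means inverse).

r' r' f f f

  after r': (1 5 3)(2 6)
  after r': (1 3 5)
  after f: (1 3 6 4 2 5)
  after f: (1 3 4 5)(2 6)
  after f: (1 3 2 4 6 5)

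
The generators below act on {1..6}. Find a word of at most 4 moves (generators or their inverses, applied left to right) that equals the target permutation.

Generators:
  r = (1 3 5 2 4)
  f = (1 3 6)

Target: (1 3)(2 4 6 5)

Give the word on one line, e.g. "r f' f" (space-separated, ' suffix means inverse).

  after f': (1 6 3)
  after r: (1 6 5 2 4)
  after f': (1 3)(2 4 6 5)

f' r f'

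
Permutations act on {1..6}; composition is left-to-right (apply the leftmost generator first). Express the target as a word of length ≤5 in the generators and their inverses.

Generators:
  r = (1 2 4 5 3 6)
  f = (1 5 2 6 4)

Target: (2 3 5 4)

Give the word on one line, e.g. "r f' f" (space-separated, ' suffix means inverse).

  after r: (1 2 4 5 3 6)
  after r: (1 4 3)(2 5 6)
  after r: (1 5)(2 3)(4 6)
  after f': (2 3 5 4)

r r r f'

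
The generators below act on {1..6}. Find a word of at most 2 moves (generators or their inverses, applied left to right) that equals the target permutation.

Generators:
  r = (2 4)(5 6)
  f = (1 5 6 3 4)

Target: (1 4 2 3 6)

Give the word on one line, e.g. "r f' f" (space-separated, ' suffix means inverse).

r' f'

  after r': (2 4)(5 6)
  after f': (1 4 2 3 6)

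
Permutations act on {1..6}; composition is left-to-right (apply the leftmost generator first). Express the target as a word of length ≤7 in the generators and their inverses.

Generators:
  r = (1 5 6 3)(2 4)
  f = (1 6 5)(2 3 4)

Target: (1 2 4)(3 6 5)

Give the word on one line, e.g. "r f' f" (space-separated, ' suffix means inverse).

r r f' r' f'

  after r: (1 5 6 3)(2 4)
  after r: (1 6)(3 5)
  after f': (2 4 3 6 5)
  after r': (1 3 5 4 6)
  after f': (1 2 4)(3 6 5)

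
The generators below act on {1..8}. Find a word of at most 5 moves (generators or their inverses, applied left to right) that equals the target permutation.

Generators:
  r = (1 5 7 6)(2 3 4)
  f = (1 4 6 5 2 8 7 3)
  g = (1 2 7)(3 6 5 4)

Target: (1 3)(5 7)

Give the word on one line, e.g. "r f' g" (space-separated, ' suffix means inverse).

  after f: (1 4 6 5 2 8 7 3)
  after f: (1 6 2 7)(3 4 5 8)
  after r': (1 7 6 4)(2 5 8)
  after f: (1 3)(5 7)

f f r' f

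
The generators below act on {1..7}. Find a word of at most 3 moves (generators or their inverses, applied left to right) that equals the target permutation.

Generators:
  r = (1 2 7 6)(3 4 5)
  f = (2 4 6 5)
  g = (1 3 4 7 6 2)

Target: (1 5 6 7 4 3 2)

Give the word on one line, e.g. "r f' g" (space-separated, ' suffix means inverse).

  after r': (1 6 7 2)(3 5 4)
  after f: (1 5 6 7 4 3 2)

r' f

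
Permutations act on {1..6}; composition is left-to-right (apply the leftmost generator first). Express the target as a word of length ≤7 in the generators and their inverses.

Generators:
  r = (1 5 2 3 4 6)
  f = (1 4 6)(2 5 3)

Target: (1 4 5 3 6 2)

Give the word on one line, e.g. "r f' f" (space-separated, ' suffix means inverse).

r f' r' r' f

  after r: (1 5 2 3 4 6)
  after f': (1 2 5 3)
  after r': (1 5 2)(3 6 4)
  after r': (2 6 3 4)
  after f: (1 4 5 3 6 2)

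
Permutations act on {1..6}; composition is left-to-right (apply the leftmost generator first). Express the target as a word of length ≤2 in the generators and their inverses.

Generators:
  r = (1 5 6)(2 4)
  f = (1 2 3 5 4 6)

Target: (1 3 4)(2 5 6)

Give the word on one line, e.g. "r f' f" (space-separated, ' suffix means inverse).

f f

  after f: (1 2 3 5 4 6)
  after f: (1 3 4)(2 5 6)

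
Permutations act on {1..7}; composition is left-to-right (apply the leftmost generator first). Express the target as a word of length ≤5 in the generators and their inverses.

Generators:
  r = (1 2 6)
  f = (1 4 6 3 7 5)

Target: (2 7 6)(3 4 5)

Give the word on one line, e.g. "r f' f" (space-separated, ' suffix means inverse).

r' f' f'

  after r': (1 6 2)
  after f': (1 4)(2 5 7 3 6)
  after f': (2 7 6)(3 4 5)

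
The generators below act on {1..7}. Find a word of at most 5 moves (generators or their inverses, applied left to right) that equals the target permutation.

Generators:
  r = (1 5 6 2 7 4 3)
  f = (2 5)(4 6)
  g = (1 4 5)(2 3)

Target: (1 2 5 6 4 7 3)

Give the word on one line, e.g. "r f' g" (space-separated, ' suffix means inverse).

  after g: (1 4 5)(2 3)
  after r': (1 7 2 4)(3 6 5)
  after f: (1 7 5 3 4)(2 6)
  after g: (1 7)(2 6 3 5)
  after r': (1 2 5 6 4 7 3)

g r' f g r'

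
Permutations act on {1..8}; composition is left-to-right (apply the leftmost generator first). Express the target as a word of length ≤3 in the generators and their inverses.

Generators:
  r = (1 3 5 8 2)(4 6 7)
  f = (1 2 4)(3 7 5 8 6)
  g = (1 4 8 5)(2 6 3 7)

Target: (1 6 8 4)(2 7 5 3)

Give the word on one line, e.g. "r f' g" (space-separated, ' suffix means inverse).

r g r'

  after r: (1 3 5 8 2)(4 6 7)
  after g: (1 7 8 6 2 4 3)
  after r': (1 6 8 4)(2 7 5 3)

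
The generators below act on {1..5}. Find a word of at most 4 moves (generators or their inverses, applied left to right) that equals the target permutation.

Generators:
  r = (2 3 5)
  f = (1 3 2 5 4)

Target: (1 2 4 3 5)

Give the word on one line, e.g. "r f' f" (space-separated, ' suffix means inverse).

f f

  after f: (1 3 2 5 4)
  after f: (1 2 4 3 5)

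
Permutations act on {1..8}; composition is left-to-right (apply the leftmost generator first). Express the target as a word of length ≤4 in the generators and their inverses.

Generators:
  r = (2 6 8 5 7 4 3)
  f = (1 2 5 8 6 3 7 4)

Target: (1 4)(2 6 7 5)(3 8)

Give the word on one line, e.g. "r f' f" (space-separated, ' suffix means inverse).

f r' r'

  after f: (1 2 5 8 6 3 7 4)
  after r': (1 3 5 6 4)(2 8)
  after r': (1 4)(2 6 7 5)(3 8)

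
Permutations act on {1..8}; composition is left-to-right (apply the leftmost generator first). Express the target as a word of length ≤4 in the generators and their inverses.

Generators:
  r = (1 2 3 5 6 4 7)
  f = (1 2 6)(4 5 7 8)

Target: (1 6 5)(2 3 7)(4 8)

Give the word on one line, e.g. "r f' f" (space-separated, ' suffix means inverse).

r f

  after r: (1 2 3 5 6 4 7)
  after f: (1 6 5)(2 3 7)(4 8)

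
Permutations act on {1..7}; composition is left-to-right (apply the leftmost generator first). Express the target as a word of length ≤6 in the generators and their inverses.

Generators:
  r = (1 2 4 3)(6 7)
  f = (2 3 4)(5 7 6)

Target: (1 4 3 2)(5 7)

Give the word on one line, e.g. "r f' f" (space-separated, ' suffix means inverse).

  after r: (1 2 4 3)(6 7)
  after r: (1 4)(2 3)
  after r: (1 3 4 2)(6 7)
  after f: (1 4 3 2)(5 7)

r r r f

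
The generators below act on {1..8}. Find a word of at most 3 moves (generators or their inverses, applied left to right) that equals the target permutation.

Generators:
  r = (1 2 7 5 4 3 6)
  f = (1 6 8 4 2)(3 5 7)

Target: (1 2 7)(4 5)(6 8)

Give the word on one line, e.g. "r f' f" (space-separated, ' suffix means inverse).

f r r

  after f: (1 6 8 4 2)(3 5 7)
  after r: (3 4 7 6 8)
  after r: (1 2 7)(4 5)(6 8)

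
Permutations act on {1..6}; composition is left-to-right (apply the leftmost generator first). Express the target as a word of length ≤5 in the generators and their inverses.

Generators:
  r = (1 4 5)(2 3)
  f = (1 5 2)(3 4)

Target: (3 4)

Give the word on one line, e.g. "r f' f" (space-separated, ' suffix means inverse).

f f f

  after f: (1 5 2)(3 4)
  after f: (1 2 5)
  after f: (3 4)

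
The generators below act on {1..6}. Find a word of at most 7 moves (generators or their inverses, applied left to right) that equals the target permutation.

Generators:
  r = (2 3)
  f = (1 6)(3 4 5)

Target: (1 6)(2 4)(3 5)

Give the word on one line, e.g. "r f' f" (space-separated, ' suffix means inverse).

r' f f r f'

  after r': (2 3)
  after f: (1 6)(2 4 5 3)
  after f: (2 5 4 3)
  after r: (2 5 4)
  after f': (1 6)(2 4)(3 5)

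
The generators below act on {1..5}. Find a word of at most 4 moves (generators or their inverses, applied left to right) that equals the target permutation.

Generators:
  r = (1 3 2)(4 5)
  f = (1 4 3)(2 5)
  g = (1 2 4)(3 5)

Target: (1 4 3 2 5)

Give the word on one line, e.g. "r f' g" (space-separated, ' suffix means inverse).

r' g

  after r': (1 2 3)(4 5)
  after g: (1 4 3 2 5)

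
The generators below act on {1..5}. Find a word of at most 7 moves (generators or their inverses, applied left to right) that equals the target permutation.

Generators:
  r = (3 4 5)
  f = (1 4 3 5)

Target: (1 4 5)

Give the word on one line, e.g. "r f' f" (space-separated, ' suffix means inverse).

r f' f' r' r'

  after r: (3 4 5)
  after f': (1 5 4 3)
  after f': (1 3 5)
  after r': (1 5)(3 4)
  after r': (1 4 5)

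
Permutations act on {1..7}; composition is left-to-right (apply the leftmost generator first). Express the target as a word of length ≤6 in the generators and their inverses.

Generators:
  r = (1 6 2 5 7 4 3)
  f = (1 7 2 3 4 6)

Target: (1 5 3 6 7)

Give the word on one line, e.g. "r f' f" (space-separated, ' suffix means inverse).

  after r': (1 3 4 7 5 2 6)
  after f': (1 2 4)(5 7)
  after r: (1 5 4 6 2 3)
  after f': (1 5 3 6 7)

r' f' r f'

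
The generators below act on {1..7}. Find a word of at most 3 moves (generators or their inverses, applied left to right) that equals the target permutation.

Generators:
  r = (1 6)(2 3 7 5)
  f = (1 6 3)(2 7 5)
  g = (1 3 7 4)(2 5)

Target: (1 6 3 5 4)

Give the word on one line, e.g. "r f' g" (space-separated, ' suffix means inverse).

r' g

  after r': (1 6)(2 5 7 3)
  after g: (1 6 3 5 4)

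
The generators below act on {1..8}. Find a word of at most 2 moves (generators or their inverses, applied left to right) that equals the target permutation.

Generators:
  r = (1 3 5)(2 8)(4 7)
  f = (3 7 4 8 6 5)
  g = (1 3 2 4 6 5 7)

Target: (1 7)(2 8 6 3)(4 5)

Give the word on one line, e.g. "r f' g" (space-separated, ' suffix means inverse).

  after g: (1 3 2 4 6 5 7)
  after f: (1 7)(2 8 6 3)(4 5)

g f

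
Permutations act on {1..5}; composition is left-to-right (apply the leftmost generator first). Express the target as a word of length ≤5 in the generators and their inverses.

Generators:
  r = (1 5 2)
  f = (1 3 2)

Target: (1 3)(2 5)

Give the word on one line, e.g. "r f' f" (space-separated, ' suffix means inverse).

  after r': (1 2 5)
  after r': (1 5 2)
  after f': (1 5 3)
  after r': (2 5 3)
  after f: (1 3)(2 5)

r' r' f' r' f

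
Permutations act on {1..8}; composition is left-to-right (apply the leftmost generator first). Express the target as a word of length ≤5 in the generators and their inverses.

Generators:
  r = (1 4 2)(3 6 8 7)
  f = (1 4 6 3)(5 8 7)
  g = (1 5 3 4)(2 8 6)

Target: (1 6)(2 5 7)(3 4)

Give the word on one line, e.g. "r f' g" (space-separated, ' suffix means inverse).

  after g: (1 5 3 4)(2 8 6)
  after r: (1 5 6)(2 7 3)
  after f: (1 8 7)(2 5 3)(4 6)
  after r': (1 6)(2 5 7)(3 4)

g r f r'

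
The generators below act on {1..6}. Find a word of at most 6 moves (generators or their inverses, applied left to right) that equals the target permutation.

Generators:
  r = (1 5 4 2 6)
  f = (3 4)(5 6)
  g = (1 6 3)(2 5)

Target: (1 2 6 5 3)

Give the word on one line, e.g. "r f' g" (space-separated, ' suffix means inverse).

  after g': (1 3 6)(2 5)
  after r: (1 3)(2 4)(5 6)
  after f: (1 4 2 3)
  after r': (1 5)(2 3 6)
  after g': (1 2 6 5 3)

g' r f r' g'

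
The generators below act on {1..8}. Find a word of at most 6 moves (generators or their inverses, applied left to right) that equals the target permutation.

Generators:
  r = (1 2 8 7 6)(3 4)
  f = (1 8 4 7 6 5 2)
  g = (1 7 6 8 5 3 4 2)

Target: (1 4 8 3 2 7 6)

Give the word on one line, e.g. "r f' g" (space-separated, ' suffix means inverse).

  after g': (1 2 4 3 5 8 6 7)
  after f: (2 7 8 5 4 3)
  after g: (1 7 5 2 6 8 3)
  after f': (1 4 8 3 2 7 6)

g' f g f'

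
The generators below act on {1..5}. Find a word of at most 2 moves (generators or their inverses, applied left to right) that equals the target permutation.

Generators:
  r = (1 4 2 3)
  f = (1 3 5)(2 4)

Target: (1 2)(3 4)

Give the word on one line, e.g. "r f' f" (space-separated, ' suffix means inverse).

  after r: (1 4 2 3)
  after r: (1 2)(3 4)

r r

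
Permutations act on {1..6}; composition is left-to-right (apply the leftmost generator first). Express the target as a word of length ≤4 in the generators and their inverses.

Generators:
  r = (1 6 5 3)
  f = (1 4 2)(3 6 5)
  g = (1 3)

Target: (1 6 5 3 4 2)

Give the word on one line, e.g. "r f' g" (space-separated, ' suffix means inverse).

  after g: (1 3)
  after f': (1 5 6 3 2 4)
  after f': (1 6 5 3 4 2)

g f' f'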